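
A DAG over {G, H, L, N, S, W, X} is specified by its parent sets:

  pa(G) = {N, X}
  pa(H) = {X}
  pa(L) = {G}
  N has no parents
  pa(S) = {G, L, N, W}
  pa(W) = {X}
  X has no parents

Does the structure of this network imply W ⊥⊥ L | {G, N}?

Yes

We examine all 6 paths between W and L:
Path 1: W ← X → G ← N → S ← L
  N is a fork here and N is conditioned on, so the path is blocked at N.
Path 2: W ← X → G → L
  G is a chain here and G is conditioned on, so the path is blocked at G.
Path 3: W ← X → G → S ← L
  G is a chain here and G is conditioned on, so the path is blocked at G.
Path 4: W → S ← N → G → L
  S is a collider here and neither S nor any of its descendants is conditioned on, so the collider stays closed — the path is blocked at S.
Path 5: W → S ← L
  S is a collider here and neither S nor any of its descendants is conditioned on, so the collider stays closed — the path is blocked at S.
Path 6: W → S ← G → L
  S is a collider here and neither S nor any of its descendants is conditioned on, so the collider stays closed — the path is blocked at S.
All paths are blocked; W ⊥ L | {G, N} holds.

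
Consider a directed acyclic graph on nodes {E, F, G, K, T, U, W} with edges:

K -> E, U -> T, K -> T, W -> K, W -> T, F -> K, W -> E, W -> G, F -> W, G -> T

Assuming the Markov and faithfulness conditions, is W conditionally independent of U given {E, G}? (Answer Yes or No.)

Enumerating the 5 paths from W to U and testing each for blocking by {E, G}:
  1. W → G → T ← U — G:chain[blocks]; T:collider[blocks] ⇒ blocked
  2. W → E ← K → T ← U — E:collider[open]; K:fork[open]; T:collider[blocks] ⇒ blocked
  3. W → K → T ← U — K:chain[open]; T:collider[blocks] ⇒ blocked
  4. W ← F → K → T ← U — F:fork[open]; K:chain[open]; T:collider[blocks] ⇒ blocked
  5. W → T ← U — T:collider[blocks] ⇒ blocked
Since every path is blocked, d-separation holds.

Yes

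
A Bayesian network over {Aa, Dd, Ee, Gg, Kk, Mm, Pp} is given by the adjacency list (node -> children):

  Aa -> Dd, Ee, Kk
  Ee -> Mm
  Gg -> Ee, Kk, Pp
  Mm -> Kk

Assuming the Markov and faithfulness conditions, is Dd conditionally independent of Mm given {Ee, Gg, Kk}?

4 paths connect Dd and Mm; each must be blocked for d-separation to hold:
Path 1: Dd ← Aa → Kk ← Gg → Ee → Mm
  Gg is a fork here and Gg is conditioned on, so the path is blocked at Gg.
Path 2: Dd ← Aa → Kk ← Mm
  Aa is a fork and Aa is not conditioned on; Kk is a collider and Kk is conditioned on, which opens it — no node blocks this path, so it is active.
Path 3: Dd ← Aa → Ee ← Gg → Kk ← Mm
  Gg is a fork here and Gg is conditioned on, so the path is blocked at Gg.
Path 4: Dd ← Aa → Ee → Mm
  Ee is a chain here and Ee is conditioned on, so the path is blocked at Ee.
At least one path is unblocked, so d-separation fails.

No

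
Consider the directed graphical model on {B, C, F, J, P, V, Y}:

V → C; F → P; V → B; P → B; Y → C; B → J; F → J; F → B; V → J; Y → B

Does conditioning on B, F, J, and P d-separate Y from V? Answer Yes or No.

No — Y and V are not d-separated given {B, F, J, P}.

Enumerating the 5 paths from Y to V and testing each for blocking by {B, F, J, P}:
  1. Y → C ← V — C:collider[blocks] ⇒ blocked
  2. Y → B ← P ← F → J ← V — B:collider[open]; P:chain[blocks]; F:fork[blocks]; J:collider[open] ⇒ blocked
  3. Y → B ← V — B:collider[open] ⇒ active
  4. Y → B → J ← V — B:chain[blocks]; J:collider[open] ⇒ blocked
  5. Y → B ← F → J ← V — B:collider[open]; F:fork[blocks]; J:collider[open] ⇒ blocked
Because an active path exists, Y and V are not d-separated.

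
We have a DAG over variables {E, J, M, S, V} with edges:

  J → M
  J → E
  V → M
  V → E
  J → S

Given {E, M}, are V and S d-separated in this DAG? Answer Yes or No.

Enumerating the 2 paths from V to S and testing each for blocking by {E, M}:
  1. V → E ← J → S — E:collider[open]; J:fork[open] ⇒ active
  2. V → M ← J → S — M:collider[open]; J:fork[open] ⇒ active
At least one path is unblocked, so d-separation fails.

No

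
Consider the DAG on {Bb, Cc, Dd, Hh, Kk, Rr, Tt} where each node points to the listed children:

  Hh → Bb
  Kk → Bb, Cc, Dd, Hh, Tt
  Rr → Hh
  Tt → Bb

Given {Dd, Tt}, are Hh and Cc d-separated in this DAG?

No

Enumerating the 3 paths from Hh to Cc and testing each for blocking by {Dd, Tt}:
  1. Hh → Bb ← Tt ← Kk → Cc — Bb:collider[blocks]; Tt:chain[blocks]; Kk:fork[open] ⇒ blocked
  2. Hh → Bb ← Kk → Cc — Bb:collider[blocks]; Kk:fork[open] ⇒ blocked
  3. Hh ← Kk → Cc — Kk:fork[open] ⇒ active
Since the path Hh ← Kk → Cc is active, Hh and Cc are not d-separated given {Dd, Tt}.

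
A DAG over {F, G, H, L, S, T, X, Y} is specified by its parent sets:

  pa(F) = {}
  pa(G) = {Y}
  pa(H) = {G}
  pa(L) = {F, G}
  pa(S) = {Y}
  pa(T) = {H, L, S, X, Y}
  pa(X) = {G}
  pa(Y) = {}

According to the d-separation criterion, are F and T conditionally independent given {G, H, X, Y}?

5 paths connect F and T; each must be blocked for d-separation to hold:
Path 1: F → L ← G → X → T
  L is a collider here and neither L nor any of its descendants is conditioned on, so the collider stays closed — the path is blocked at L.
Path 2: F → L ← G ← Y → T
  L is a collider here and neither L nor any of its descendants is conditioned on, so the collider stays closed — the path is blocked at L.
Path 3: F → L ← G ← Y → S → T
  L is a collider here and neither L nor any of its descendants is conditioned on, so the collider stays closed — the path is blocked at L.
Path 4: F → L ← G → H → T
  L is a collider here and neither L nor any of its descendants is conditioned on, so the collider stays closed — the path is blocked at L.
Path 5: F → L → T
  L is a chain and L is not conditioned on — no node blocks this path, so it is active.
Because an active path exists, F and T are not d-separated.

No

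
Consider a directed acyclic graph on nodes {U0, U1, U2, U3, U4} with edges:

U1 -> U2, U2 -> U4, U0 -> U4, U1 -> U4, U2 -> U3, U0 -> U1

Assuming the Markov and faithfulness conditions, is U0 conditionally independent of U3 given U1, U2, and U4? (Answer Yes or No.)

4 paths connect U0 and U3; each must be blocked for d-separation to hold:
Path 1: U0 → U1 → U2 → U3
  U1 is a chain here and U1 is conditioned on, so the path is blocked at U1.
Path 2: U0 → U1 → U4 ← U2 → U3
  U1 is a chain here and U1 is conditioned on, so the path is blocked at U1.
Path 3: U0 → U4 ← U2 → U3
  U2 is a fork here and U2 is conditioned on, so the path is blocked at U2.
Path 4: U0 → U4 ← U1 → U2 → U3
  U1 is a fork here and U1 is conditioned on, so the path is blocked at U1.
All paths are blocked; U0 ⊥ U3 | {U1, U2, U4} holds.

Yes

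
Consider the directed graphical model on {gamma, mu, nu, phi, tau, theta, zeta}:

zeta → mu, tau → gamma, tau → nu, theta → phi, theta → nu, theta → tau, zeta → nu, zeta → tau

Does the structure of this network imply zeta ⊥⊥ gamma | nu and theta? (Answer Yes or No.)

We examine all 3 paths between zeta and gamma:
  1. zeta → nu ← tau → gamma — nu:collider[open]; tau:fork[open] ⇒ active
  2. zeta → nu ← theta → tau → gamma — nu:collider[open]; theta:fork[blocks]; tau:chain[open] ⇒ blocked
  3. zeta → tau → gamma — tau:chain[open] ⇒ active
Since the path zeta → nu ← tau → gamma is active, zeta and gamma are not d-separated given {nu, theta}.

No — zeta and gamma are not d-separated given {nu, theta}.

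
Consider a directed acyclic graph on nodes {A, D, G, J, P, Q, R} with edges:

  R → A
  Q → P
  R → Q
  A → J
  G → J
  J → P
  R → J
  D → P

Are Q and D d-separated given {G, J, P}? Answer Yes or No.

No — Q and D are not d-separated given {G, J, P}.

Enumerating the 3 paths from Q to D and testing each for blocking by {G, J, P}:
Path 1: Q ← R → J → P ← D
  J is a chain here and J is conditioned on, so the path is blocked at J.
Path 2: Q ← R → A → J → P ← D
  J is a chain here and J is conditioned on, so the path is blocked at J.
Path 3: Q → P ← D
  P is a collider and P is conditioned on, which opens it — no node blocks this path, so it is active.
Because an active path exists, Q and D are not d-separated.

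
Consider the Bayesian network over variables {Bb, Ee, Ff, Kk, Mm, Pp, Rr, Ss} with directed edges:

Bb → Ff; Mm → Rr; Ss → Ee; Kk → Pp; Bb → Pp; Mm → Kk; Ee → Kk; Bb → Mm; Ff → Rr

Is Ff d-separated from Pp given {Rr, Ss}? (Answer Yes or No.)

4 paths connect Ff and Pp; each must be blocked for d-separation to hold:
  1. Ff ← Bb → Pp — Bb:fork[open] ⇒ active
  2. Ff ← Bb → Mm → Kk → Pp — Bb:fork[open]; Mm:chain[open]; Kk:chain[open] ⇒ active
  3. Ff → Rr ← Mm ← Bb → Pp — Rr:collider[open]; Mm:chain[open]; Bb:fork[open] ⇒ active
  4. Ff → Rr ← Mm → Kk → Pp — Rr:collider[open]; Mm:fork[open]; Kk:chain[open] ⇒ active
Since the path Ff ← Bb → Pp is active, Ff and Pp are not d-separated given {Rr, Ss}.

No — Ff and Pp are not d-separated given {Rr, Ss}.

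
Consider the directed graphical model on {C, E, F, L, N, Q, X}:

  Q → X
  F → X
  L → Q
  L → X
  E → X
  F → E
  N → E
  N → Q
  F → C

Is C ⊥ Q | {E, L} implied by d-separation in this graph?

No

Enumerating the 6 paths from C to Q and testing each for blocking by {E, L}:
Path 1: C ← F → E ← N → Q
  F is a fork and F is not conditioned on; E is a collider and E is conditioned on, which opens it; N is a fork and N is not conditioned on — no node blocks this path, so it is active.
Path 2: C ← F → E → X ← Q
  E is a chain here and E is conditioned on, so the path is blocked at E.
Path 3: C ← F → E → X ← L → Q
  E is a chain here and E is conditioned on, so the path is blocked at E.
Path 4: C ← F → X ← Q
  X is a collider here and neither X nor any of its descendants is conditioned on, so the collider stays closed — the path is blocked at X.
Path 5: C ← F → X ← E ← N → Q
  X is a collider here and neither X nor any of its descendants is conditioned on, so the collider stays closed — the path is blocked at X.
Path 6: C ← F → X ← L → Q
  X is a collider here and neither X nor any of its descendants is conditioned on, so the collider stays closed — the path is blocked at X.
Since the path C ← F → E ← N → Q is active, C and Q are not d-separated given {E, L}.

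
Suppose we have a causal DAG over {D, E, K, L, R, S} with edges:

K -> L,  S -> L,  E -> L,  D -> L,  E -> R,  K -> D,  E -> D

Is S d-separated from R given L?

We examine all 3 paths between S and R:
  1. S → L ← K → D ← E → R — L:collider[open]; K:fork[open]; D:collider[open]; E:fork[open] ⇒ active
  2. S → L ← D ← E → R — L:collider[open]; D:chain[open]; E:fork[open] ⇒ active
  3. S → L ← E → R — L:collider[open]; E:fork[open] ⇒ active
At least one path is unblocked, so d-separation fails.

No — S and R are not d-separated given {L}.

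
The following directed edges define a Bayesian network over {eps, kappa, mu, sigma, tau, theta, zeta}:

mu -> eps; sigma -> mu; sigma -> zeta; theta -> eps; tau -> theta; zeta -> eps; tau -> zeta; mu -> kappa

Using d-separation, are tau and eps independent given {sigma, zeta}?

No

Enumerating the 3 paths from tau to eps and testing each for blocking by {sigma, zeta}:
  1. tau → zeta → eps — zeta:chain[blocks] ⇒ blocked
  2. tau → zeta ← sigma → mu → eps — zeta:collider[open]; sigma:fork[blocks]; mu:chain[open] ⇒ blocked
  3. tau → theta → eps — theta:chain[open] ⇒ active
Because an active path exists, tau and eps are not d-separated.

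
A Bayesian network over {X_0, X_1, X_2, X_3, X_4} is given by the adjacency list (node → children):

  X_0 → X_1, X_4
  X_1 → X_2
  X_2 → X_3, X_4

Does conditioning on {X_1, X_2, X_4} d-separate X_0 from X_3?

Yes

We examine all 2 paths between X_0 and X_3:
Path 1: X_0 → X_4 ← X_2 → X_3
  X_2 is a fork here and X_2 is conditioned on, so the path is blocked at X_2.
Path 2: X_0 → X_1 → X_2 → X_3
  X_1 is a chain here and X_1 is conditioned on, so the path is blocked at X_1.
Every path is blocked, so X_0 and X_3 are d-separated given {X_1, X_2, X_4}.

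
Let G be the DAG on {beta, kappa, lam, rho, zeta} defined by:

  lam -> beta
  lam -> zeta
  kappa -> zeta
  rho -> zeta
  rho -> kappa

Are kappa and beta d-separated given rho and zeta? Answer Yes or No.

There are 2 undirected paths between kappa and beta; checking each against the conditioning set {rho, zeta}:
Path 1: kappa → zeta ← lam → beta
  zeta is a collider and zeta is conditioned on, which opens it; lam is a fork and lam is not conditioned on — no node blocks this path, so it is active.
Path 2: kappa ← rho → zeta ← lam → beta
  rho is a fork here and rho is conditioned on, so the path is blocked at rho.
Because an active path exists, kappa and beta are not d-separated.

No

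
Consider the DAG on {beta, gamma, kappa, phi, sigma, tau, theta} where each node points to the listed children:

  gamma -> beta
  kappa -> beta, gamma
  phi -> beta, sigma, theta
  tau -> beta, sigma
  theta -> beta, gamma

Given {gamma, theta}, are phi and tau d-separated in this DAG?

Yes

5 paths connect phi and tau; each must be blocked for d-separation to hold:
Path 1: phi → sigma ← tau
  sigma is a collider here and neither sigma nor any of its descendants is conditioned on, so the collider stays closed — the path is blocked at sigma.
Path 2: phi → theta → beta ← tau
  theta is a chain here and theta is conditioned on, so the path is blocked at theta.
Path 3: phi → theta → gamma → beta ← tau
  theta is a chain here and theta is conditioned on, so the path is blocked at theta.
Path 4: phi → theta → gamma ← kappa → beta ← tau
  theta is a chain here and theta is conditioned on, so the path is blocked at theta.
Path 5: phi → beta ← tau
  beta is a collider here and neither beta nor any of its descendants is conditioned on, so the collider stays closed — the path is blocked at beta.
All paths are blocked; phi ⊥ tau | {gamma, theta} holds.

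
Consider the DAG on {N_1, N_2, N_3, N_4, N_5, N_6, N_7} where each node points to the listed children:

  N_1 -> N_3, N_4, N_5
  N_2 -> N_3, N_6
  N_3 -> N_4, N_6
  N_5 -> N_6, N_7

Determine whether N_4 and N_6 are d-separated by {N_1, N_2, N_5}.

No — N_4 and N_6 are not d-separated given {N_1, N_2, N_5}.

We examine all 6 paths between N_4 and N_6:
  1. N_4 ← N_1 → N_3 → N_6 — N_1:fork[blocks]; N_3:chain[open] ⇒ blocked
  2. N_4 ← N_1 → N_3 ← N_2 → N_6 — N_1:fork[blocks]; N_3:collider[blocks]; N_2:fork[blocks] ⇒ blocked
  3. N_4 ← N_1 → N_5 → N_6 — N_1:fork[blocks]; N_5:chain[blocks] ⇒ blocked
  4. N_4 ← N_3 ← N_1 → N_5 → N_6 — N_3:chain[open]; N_1:fork[blocks]; N_5:chain[blocks] ⇒ blocked
  5. N_4 ← N_3 → N_6 — N_3:fork[open] ⇒ active
  6. N_4 ← N_3 ← N_2 → N_6 — N_3:chain[open]; N_2:fork[blocks] ⇒ blocked
At least one path is unblocked, so d-separation fails.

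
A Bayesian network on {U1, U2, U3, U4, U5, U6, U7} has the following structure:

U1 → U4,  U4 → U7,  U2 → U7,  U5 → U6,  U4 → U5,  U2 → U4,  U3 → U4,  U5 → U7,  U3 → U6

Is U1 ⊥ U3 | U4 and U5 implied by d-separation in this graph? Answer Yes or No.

No — U1 and U3 are not d-separated given {U4, U5}.

Enumerating the 4 paths from U1 to U3 and testing each for blocking by {U4, U5}:
Path 1: U1 → U4 → U7 ← U5 → U6 ← U3
  U4 is a chain here and U4 is conditioned on, so the path is blocked at U4.
Path 2: U1 → U4 ← U3
  U4 is a collider and U4 is conditioned on, which opens it — no node blocks this path, so it is active.
Path 3: U1 → U4 ← U2 → U7 ← U5 → U6 ← U3
  U7 is a collider here and neither U7 nor any of its descendants is conditioned on, so the collider stays closed — the path is blocked at U7.
Path 4: U1 → U4 → U5 → U6 ← U3
  U4 is a chain here and U4 is conditioned on, so the path is blocked at U4.
At least one path is unblocked, so d-separation fails.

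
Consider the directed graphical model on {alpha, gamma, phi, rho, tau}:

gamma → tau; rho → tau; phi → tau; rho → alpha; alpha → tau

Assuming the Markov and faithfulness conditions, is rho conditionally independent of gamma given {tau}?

No

Enumerating the 2 paths from rho to gamma and testing each for blocking by {tau}:
Path 1: rho → alpha → tau ← gamma
  alpha is a chain and alpha is not conditioned on; tau is a collider and tau is conditioned on, which opens it — no node blocks this path, so it is active.
Path 2: rho → tau ← gamma
  tau is a collider and tau is conditioned on, which opens it — no node blocks this path, so it is active.
Because an active path exists, rho and gamma are not d-separated.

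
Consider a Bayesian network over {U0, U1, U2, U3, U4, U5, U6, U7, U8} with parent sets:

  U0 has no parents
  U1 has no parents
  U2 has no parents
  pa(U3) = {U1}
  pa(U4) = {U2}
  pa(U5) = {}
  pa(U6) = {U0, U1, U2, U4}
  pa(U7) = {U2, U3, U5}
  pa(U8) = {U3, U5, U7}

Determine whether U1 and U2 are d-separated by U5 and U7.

Enumerating the 5 paths from U1 to U2 and testing each for blocking by {U5, U7}:
  1. U1 → U3 → U7 ← U2 — U3:chain[open]; U7:collider[open] ⇒ active
  2. U1 → U3 → U8 ← U7 ← U2 — U3:chain[open]; U8:collider[blocks]; U7:chain[blocks] ⇒ blocked
  3. U1 → U3 → U8 ← U5 → U7 ← U2 — U3:chain[open]; U8:collider[blocks]; U5:fork[blocks]; U7:collider[open] ⇒ blocked
  4. U1 → U6 ← U4 ← U2 — U6:collider[blocks]; U4:chain[open] ⇒ blocked
  5. U1 → U6 ← U2 — U6:collider[blocks] ⇒ blocked
At least one path is unblocked, so d-separation fails.

No — U1 and U2 are not d-separated given {U5, U7}.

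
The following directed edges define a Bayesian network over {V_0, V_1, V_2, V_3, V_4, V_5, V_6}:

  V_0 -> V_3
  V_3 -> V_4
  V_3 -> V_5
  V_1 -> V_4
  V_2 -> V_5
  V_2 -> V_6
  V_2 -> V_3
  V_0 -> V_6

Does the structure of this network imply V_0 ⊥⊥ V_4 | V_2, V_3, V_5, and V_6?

We examine all 3 paths between V_0 and V_4:
  1. V_0 → V_3 → V_4 — V_3:chain[blocks] ⇒ blocked
  2. V_0 → V_6 ← V_2 → V_3 → V_4 — V_6:collider[open]; V_2:fork[blocks]; V_3:chain[blocks] ⇒ blocked
  3. V_0 → V_6 ← V_2 → V_5 ← V_3 → V_4 — V_6:collider[open]; V_2:fork[blocks]; V_5:collider[open]; V_3:fork[blocks] ⇒ blocked
Every path is blocked, so V_0 and V_4 are d-separated given {V_2, V_3, V_5, V_6}.

Yes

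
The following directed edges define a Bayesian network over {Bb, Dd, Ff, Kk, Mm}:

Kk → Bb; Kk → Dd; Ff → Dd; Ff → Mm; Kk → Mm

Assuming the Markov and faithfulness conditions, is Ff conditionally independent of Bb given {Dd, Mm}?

No

We examine all 2 paths between Ff and Bb:
Path 1: Ff → Mm ← Kk → Bb
  Mm is a collider and Mm is conditioned on, which opens it; Kk is a fork and Kk is not conditioned on — no node blocks this path, so it is active.
Path 2: Ff → Dd ← Kk → Bb
  Dd is a collider and Dd is conditioned on, which opens it; Kk is a fork and Kk is not conditioned on — no node blocks this path, so it is active.
At least one path is unblocked, so d-separation fails.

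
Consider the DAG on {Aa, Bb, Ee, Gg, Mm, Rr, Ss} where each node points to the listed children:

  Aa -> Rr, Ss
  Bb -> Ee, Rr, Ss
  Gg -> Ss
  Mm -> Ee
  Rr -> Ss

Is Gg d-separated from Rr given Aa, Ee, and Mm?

Enumerating the 3 paths from Gg to Rr and testing each for blocking by {Aa, Ee, Mm}:
  1. Gg → Ss ← Rr — Ss:collider[blocks] ⇒ blocked
  2. Gg → Ss ← Bb → Rr — Ss:collider[blocks]; Bb:fork[open] ⇒ blocked
  3. Gg → Ss ← Aa → Rr — Ss:collider[blocks]; Aa:fork[blocks] ⇒ blocked
Every path is blocked, so Gg and Rr are d-separated given {Aa, Ee, Mm}.

Yes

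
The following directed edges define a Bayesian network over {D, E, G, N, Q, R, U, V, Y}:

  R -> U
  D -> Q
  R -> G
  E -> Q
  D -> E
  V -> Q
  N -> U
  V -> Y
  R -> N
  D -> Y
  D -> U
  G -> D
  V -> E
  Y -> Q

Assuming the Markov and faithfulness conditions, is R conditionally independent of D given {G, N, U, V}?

No

There are 3 undirected paths between R and D; checking each against the conditioning set {G, N, U, V}:
  1. R → U ← D — U:collider[open] ⇒ active
  2. R → G → D — G:chain[blocks] ⇒ blocked
  3. R → N → U ← D — N:chain[blocks]; U:collider[open] ⇒ blocked
Since the path R → U ← D is active, R and D are not d-separated given {G, N, U, V}.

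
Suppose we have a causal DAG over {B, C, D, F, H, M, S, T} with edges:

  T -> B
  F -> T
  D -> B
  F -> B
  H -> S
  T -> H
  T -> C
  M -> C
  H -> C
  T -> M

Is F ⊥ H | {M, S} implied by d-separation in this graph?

No

6 paths connect F and H; each must be blocked for d-separation to hold:
  1. F → T → H — T:chain[open] ⇒ active
  2. F → T → M → C ← H — T:chain[open]; M:chain[blocks]; C:collider[blocks] ⇒ blocked
  3. F → T → C ← H — T:chain[open]; C:collider[blocks] ⇒ blocked
  4. F → B ← T → H — B:collider[blocks]; T:fork[open] ⇒ blocked
  5. F → B ← T → M → C ← H — B:collider[blocks]; T:fork[open]; M:chain[blocks]; C:collider[blocks] ⇒ blocked
  6. F → B ← T → C ← H — B:collider[blocks]; T:fork[open]; C:collider[blocks] ⇒ blocked
Because an active path exists, F and H are not d-separated.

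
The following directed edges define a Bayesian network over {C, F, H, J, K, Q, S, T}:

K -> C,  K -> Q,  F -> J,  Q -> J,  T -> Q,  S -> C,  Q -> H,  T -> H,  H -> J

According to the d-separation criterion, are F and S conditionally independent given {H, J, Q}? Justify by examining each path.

We examine all 3 paths between F and S:
Path 1: F → J ← H ← Q ← K → C ← S
  H is a chain here and H is conditioned on, so the path is blocked at H.
Path 2: F → J ← H ← T → Q ← K → C ← S
  H is a chain here and H is conditioned on, so the path is blocked at H.
Path 3: F → J ← Q ← K → C ← S
  Q is a chain here and Q is conditioned on, so the path is blocked at Q.
All paths are blocked; F ⊥ S | {H, J, Q} holds.

Yes — F and S are d-separated given {H, J, Q}.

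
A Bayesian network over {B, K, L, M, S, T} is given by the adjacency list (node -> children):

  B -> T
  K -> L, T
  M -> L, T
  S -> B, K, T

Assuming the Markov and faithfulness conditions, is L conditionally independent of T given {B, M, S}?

No — L and T are not d-separated given {B, M, S}.

4 paths connect L and T; each must be blocked for d-separation to hold:
Path 1: L ← K ← S → B → T
  S is a fork here and S is conditioned on, so the path is blocked at S.
Path 2: L ← K ← S → T
  S is a fork here and S is conditioned on, so the path is blocked at S.
Path 3: L ← K → T
  K is a fork and K is not conditioned on — no node blocks this path, so it is active.
Path 4: L ← M → T
  M is a fork here and M is conditioned on, so the path is blocked at M.
Because an active path exists, L and T are not d-separated.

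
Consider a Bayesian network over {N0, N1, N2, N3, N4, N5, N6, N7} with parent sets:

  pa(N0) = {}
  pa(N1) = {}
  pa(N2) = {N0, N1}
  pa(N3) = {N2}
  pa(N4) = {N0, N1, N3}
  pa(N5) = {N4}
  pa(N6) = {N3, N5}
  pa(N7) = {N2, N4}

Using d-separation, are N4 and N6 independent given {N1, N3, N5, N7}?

Yes

We examine all 5 paths between N4 and N6:
Path 1: N4 → N5 → N6
  N5 is a chain here and N5 is conditioned on, so the path is blocked at N5.
Path 2: N4 → N7 ← N2 → N3 → N6
  N3 is a chain here and N3 is conditioned on, so the path is blocked at N3.
Path 3: N4 ← N1 → N2 → N3 → N6
  N1 is a fork here and N1 is conditioned on, so the path is blocked at N1.
Path 4: N4 ← N0 → N2 → N3 → N6
  N3 is a chain here and N3 is conditioned on, so the path is blocked at N3.
Path 5: N4 ← N3 → N6
  N3 is a fork here and N3 is conditioned on, so the path is blocked at N3.
All paths are blocked; N4 ⊥ N6 | {N1, N3, N5, N7} holds.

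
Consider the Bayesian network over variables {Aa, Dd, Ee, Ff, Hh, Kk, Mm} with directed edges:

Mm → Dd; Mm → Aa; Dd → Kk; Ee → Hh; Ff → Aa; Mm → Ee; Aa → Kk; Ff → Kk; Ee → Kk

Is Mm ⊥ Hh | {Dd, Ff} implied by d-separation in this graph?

Enumerating the 4 paths from Mm to Hh and testing each for blocking by {Dd, Ff}:
Path 1: Mm → Aa ← Ff → Kk ← Ee → Hh
  Aa is a collider here and neither Aa nor any of its descendants is conditioned on, so the collider stays closed — the path is blocked at Aa.
Path 2: Mm → Aa → Kk ← Ee → Hh
  Kk is a collider here and neither Kk nor any of its descendants is conditioned on, so the collider stays closed — the path is blocked at Kk.
Path 3: Mm → Dd → Kk ← Ee → Hh
  Dd is a chain here and Dd is conditioned on, so the path is blocked at Dd.
Path 4: Mm → Ee → Hh
  Ee is a chain and Ee is not conditioned on — no node blocks this path, so it is active.
Since the path Mm → Ee → Hh is active, Mm and Hh are not d-separated given {Dd, Ff}.

No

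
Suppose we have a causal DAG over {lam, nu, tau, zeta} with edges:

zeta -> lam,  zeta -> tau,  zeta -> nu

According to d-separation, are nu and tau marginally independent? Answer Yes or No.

No

There is one path between nu and tau:
Path 1: nu ← zeta → tau
  zeta is a fork and zeta is not conditioned on — no node blocks this path, so it is active.
Because an active path exists, nu and tau are not d-separated.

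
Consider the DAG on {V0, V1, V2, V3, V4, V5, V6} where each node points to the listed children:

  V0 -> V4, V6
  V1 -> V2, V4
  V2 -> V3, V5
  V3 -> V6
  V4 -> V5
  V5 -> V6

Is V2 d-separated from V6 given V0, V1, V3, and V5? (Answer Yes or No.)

We examine all 5 paths between V2 and V6:
Path 1: V2 → V3 → V6
  V3 is a chain here and V3 is conditioned on, so the path is blocked at V3.
Path 2: V2 → V5 → V6
  V5 is a chain here and V5 is conditioned on, so the path is blocked at V5.
Path 3: V2 → V5 ← V4 ← V0 → V6
  V0 is a fork here and V0 is conditioned on, so the path is blocked at V0.
Path 4: V2 ← V1 → V4 → V5 → V6
  V1 is a fork here and V1 is conditioned on, so the path is blocked at V1.
Path 5: V2 ← V1 → V4 ← V0 → V6
  V1 is a fork here and V1 is conditioned on, so the path is blocked at V1.
Since every path is blocked, d-separation holds.

Yes — V2 and V6 are d-separated given {V0, V1, V3, V5}.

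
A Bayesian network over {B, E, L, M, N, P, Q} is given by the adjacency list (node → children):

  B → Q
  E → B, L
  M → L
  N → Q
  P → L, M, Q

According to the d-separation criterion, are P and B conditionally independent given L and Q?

No

There are 3 undirected paths between P and B; checking each against the conditioning set {L, Q}:
Path 1: P → M → L ← E → B
  M is a chain and M is not conditioned on; L is a collider and L is conditioned on, which opens it; E is a fork and E is not conditioned on — no node blocks this path, so it is active.
Path 2: P → L ← E → B
  L is a collider and L is conditioned on, which opens it; E is a fork and E is not conditioned on — no node blocks this path, so it is active.
Path 3: P → Q ← B
  Q is a collider and Q is conditioned on, which opens it — no node blocks this path, so it is active.
Because an active path exists, P and B are not d-separated.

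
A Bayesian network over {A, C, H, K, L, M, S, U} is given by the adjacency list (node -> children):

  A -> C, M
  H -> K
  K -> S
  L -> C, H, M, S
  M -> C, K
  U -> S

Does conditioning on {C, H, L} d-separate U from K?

Yes — U and K are d-separated given {C, H, L}.

Enumerating the 5 paths from U to K and testing each for blocking by {C, H, L}:
Path 1: U → S ← K
  S is a collider here and neither S nor any of its descendants is conditioned on, so the collider stays closed — the path is blocked at S.
Path 2: U → S ← L → M → K
  S is a collider here and neither S nor any of its descendants is conditioned on, so the collider stays closed — the path is blocked at S.
Path 3: U → S ← L → H → K
  S is a collider here and neither S nor any of its descendants is conditioned on, so the collider stays closed — the path is blocked at S.
Path 4: U → S ← L → C ← M → K
  S is a collider here and neither S nor any of its descendants is conditioned on, so the collider stays closed — the path is blocked at S.
Path 5: U → S ← L → C ← A → M → K
  S is a collider here and neither S nor any of its descendants is conditioned on, so the collider stays closed — the path is blocked at S.
Since every path is blocked, d-separation holds.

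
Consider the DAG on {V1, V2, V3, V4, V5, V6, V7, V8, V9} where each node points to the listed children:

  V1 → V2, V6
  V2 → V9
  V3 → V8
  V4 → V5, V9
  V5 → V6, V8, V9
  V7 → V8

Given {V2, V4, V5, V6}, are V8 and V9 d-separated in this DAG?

There are 3 undirected paths between V8 and V9; checking each against the conditioning set {V2, V4, V5, V6}:
  1. V8 ← V5 ← V4 → V9 — V5:chain[blocks]; V4:fork[blocks] ⇒ blocked
  2. V8 ← V5 → V9 — V5:fork[blocks] ⇒ blocked
  3. V8 ← V5 → V6 ← V1 → V2 → V9 — V5:fork[blocks]; V6:collider[open]; V1:fork[open]; V2:chain[blocks] ⇒ blocked
Since every path is blocked, d-separation holds.

Yes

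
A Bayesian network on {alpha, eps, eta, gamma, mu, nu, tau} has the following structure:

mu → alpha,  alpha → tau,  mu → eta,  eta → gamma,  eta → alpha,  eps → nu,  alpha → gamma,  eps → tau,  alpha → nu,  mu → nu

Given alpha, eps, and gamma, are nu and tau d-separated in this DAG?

We examine all 5 paths between nu and tau:
  1. nu ← mu → eta → gamma ← alpha → tau — mu:fork[open]; eta:chain[open]; gamma:collider[open]; alpha:fork[blocks] ⇒ blocked
  2. nu ← mu → eta → alpha → tau — mu:fork[open]; eta:chain[open]; alpha:chain[blocks] ⇒ blocked
  3. nu ← mu → alpha → tau — mu:fork[open]; alpha:chain[blocks] ⇒ blocked
  4. nu ← alpha → tau — alpha:fork[blocks] ⇒ blocked
  5. nu ← eps → tau — eps:fork[blocks] ⇒ blocked
Since every path is blocked, d-separation holds.

Yes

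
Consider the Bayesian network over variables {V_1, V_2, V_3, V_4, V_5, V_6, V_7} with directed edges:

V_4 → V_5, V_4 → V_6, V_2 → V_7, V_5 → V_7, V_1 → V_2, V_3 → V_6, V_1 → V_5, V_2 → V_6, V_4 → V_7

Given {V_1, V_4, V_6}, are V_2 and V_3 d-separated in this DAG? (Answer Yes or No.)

We examine all 5 paths between V_2 and V_3:
  1. V_2 → V_6 ← V_3 — V_6:collider[open] ⇒ active
  2. V_2 ← V_1 → V_5 ← V_4 → V_6 ← V_3 — V_1:fork[blocks]; V_5:collider[blocks]; V_4:fork[blocks]; V_6:collider[open] ⇒ blocked
  3. V_2 ← V_1 → V_5 → V_7 ← V_4 → V_6 ← V_3 — V_1:fork[blocks]; V_5:chain[open]; V_7:collider[blocks]; V_4:fork[blocks]; V_6:collider[open] ⇒ blocked
  4. V_2 → V_7 ← V_4 → V_6 ← V_3 — V_7:collider[blocks]; V_4:fork[blocks]; V_6:collider[open] ⇒ blocked
  5. V_2 → V_7 ← V_5 ← V_4 → V_6 ← V_3 — V_7:collider[blocks]; V_5:chain[open]; V_4:fork[blocks]; V_6:collider[open] ⇒ blocked
Because an active path exists, V_2 and V_3 are not d-separated.

No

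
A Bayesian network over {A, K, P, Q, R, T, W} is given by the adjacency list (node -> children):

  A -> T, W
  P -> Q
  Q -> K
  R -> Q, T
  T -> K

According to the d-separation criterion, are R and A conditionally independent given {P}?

Enumerating the 2 paths from R to A and testing each for blocking by {P}:
Path 1: R → Q → K ← T ← A
  K is a collider here and neither K nor any of its descendants is conditioned on, so the collider stays closed — the path is blocked at K.
Path 2: R → T ← A
  T is a collider here and neither T nor any of its descendants is conditioned on, so the collider stays closed — the path is blocked at T.
Every path is blocked, so R and A are d-separated given {P}.

Yes — R and A are d-separated given {P}.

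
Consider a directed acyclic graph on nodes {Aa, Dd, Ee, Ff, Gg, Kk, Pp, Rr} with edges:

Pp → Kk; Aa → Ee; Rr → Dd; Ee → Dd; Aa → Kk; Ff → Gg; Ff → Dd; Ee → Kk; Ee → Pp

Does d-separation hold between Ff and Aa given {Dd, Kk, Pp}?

No

Enumerating the 3 paths from Ff to Aa and testing each for blocking by {Dd, Kk, Pp}:
  1. Ff → Dd ← Ee → Pp → Kk ← Aa — Dd:collider[open]; Ee:fork[open]; Pp:chain[blocks]; Kk:collider[open] ⇒ blocked
  2. Ff → Dd ← Ee → Kk ← Aa — Dd:collider[open]; Ee:fork[open]; Kk:collider[open] ⇒ active
  3. Ff → Dd ← Ee ← Aa — Dd:collider[open]; Ee:chain[open] ⇒ active
Because an active path exists, Ff and Aa are not d-separated.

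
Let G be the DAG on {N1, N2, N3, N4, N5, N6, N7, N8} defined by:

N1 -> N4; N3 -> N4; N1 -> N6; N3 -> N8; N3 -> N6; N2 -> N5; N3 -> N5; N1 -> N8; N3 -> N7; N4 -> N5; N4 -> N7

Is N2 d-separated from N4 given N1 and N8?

We examine all 5 paths between N2 and N4:
Path 1: N2 → N5 ← N3 → N6 ← N1 → N4
  N5 is a collider here and neither N5 nor any of its descendants is conditioned on, so the collider stays closed — the path is blocked at N5.
Path 2: N2 → N5 ← N3 → N7 ← N4
  N5 is a collider here and neither N5 nor any of its descendants is conditioned on, so the collider stays closed — the path is blocked at N5.
Path 3: N2 → N5 ← N3 → N4
  N5 is a collider here and neither N5 nor any of its descendants is conditioned on, so the collider stays closed — the path is blocked at N5.
Path 4: N2 → N5 ← N3 → N8 ← N1 → N4
  N5 is a collider here and neither N5 nor any of its descendants is conditioned on, so the collider stays closed — the path is blocked at N5.
Path 5: N2 → N5 ← N4
  N5 is a collider here and neither N5 nor any of its descendants is conditioned on, so the collider stays closed — the path is blocked at N5.
Since every path is blocked, d-separation holds.

Yes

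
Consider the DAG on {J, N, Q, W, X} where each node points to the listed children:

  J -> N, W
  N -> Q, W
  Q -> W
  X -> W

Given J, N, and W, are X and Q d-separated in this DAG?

No

Enumerating the 3 paths from X to Q and testing each for blocking by {J, N, W}:
  1. X → W ← N → Q — W:collider[open]; N:fork[blocks] ⇒ blocked
  2. X → W ← Q — W:collider[open] ⇒ active
  3. X → W ← J → N → Q — W:collider[open]; J:fork[blocks]; N:chain[blocks] ⇒ blocked
Since the path X → W ← Q is active, X and Q are not d-separated given {J, N, W}.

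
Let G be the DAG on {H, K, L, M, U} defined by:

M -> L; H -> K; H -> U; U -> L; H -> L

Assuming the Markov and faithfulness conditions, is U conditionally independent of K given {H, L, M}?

Enumerating the 2 paths from U to K and testing each for blocking by {H, L, M}:
Path 1: U ← H → K
  H is a fork here and H is conditioned on, so the path is blocked at H.
Path 2: U → L ← H → K
  H is a fork here and H is conditioned on, so the path is blocked at H.
Every path is blocked, so U and K are d-separated given {H, L, M}.

Yes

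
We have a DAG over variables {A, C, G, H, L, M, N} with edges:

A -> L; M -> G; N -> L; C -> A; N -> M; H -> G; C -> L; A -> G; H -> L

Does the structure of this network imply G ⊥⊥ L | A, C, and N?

4 paths connect G and L; each must be blocked for d-separation to hold:
  1. G ← H → L — H:fork[open] ⇒ active
  2. G ← A ← C → L — A:chain[blocks]; C:fork[blocks] ⇒ blocked
  3. G ← A → L — A:fork[blocks] ⇒ blocked
  4. G ← M ← N → L — M:chain[open]; N:fork[blocks] ⇒ blocked
Because an active path exists, G and L are not d-separated.

No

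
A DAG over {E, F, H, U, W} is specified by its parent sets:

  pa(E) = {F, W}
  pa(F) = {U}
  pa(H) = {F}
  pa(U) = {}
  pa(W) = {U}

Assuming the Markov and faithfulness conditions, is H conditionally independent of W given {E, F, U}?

Enumerating the 2 paths from H to W and testing each for blocking by {E, F, U}:
Path 1: H ← F → E ← W
  F is a fork here and F is conditioned on, so the path is blocked at F.
Path 2: H ← F ← U → W
  F is a chain here and F is conditioned on, so the path is blocked at F.
Since every path is blocked, d-separation holds.

Yes — H and W are d-separated given {E, F, U}.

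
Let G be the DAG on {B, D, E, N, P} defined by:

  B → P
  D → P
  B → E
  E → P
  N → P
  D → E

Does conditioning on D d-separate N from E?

Yes

We examine all 3 paths between N and E:
Path 1: N → P ← B → E
  P is a collider here and neither P nor any of its descendants is conditioned on, so the collider stays closed — the path is blocked at P.
Path 2: N → P ← E
  P is a collider here and neither P nor any of its descendants is conditioned on, so the collider stays closed — the path is blocked at P.
Path 3: N → P ← D → E
  P is a collider here and neither P nor any of its descendants is conditioned on, so the collider stays closed — the path is blocked at P.
Since every path is blocked, d-separation holds.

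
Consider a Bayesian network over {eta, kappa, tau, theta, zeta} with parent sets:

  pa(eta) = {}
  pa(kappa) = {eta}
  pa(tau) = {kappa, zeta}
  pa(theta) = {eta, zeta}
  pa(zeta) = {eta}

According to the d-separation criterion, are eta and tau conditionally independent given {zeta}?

3 paths connect eta and tau; each must be blocked for d-separation to hold:
Path 1: eta → theta ← zeta → tau
  theta is a collider here and neither theta nor any of its descendants is conditioned on, so the collider stays closed — the path is blocked at theta.
Path 2: eta → kappa → tau
  kappa is a chain and kappa is not conditioned on — no node blocks this path, so it is active.
Path 3: eta → zeta → tau
  zeta is a chain here and zeta is conditioned on, so the path is blocked at zeta.
Since the path eta → kappa → tau is active, eta and tau are not d-separated given {zeta}.

No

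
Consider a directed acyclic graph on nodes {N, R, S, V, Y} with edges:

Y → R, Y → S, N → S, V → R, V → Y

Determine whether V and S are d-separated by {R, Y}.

Yes

There are 2 undirected paths between V and S; checking each against the conditioning set {R, Y}:
  1. V → Y → S — Y:chain[blocks] ⇒ blocked
  2. V → R ← Y → S — R:collider[open]; Y:fork[blocks] ⇒ blocked
Every path is blocked, so V and S are d-separated given {R, Y}.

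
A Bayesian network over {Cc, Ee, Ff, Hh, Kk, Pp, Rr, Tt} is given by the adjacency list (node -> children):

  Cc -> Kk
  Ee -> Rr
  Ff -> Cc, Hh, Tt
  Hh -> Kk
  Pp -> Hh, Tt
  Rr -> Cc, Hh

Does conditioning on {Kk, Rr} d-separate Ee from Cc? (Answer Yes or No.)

Yes — Ee and Cc are d-separated given {Kk, Rr}.

Enumerating the 4 paths from Ee to Cc and testing each for blocking by {Kk, Rr}:
Path 1: Ee → Rr → Cc
  Rr is a chain here and Rr is conditioned on, so the path is blocked at Rr.
Path 2: Ee → Rr → Hh ← Ff → Cc
  Rr is a chain here and Rr is conditioned on, so the path is blocked at Rr.
Path 3: Ee → Rr → Hh → Kk ← Cc
  Rr is a chain here and Rr is conditioned on, so the path is blocked at Rr.
Path 4: Ee → Rr → Hh ← Pp → Tt ← Ff → Cc
  Rr is a chain here and Rr is conditioned on, so the path is blocked at Rr.
Every path is blocked, so Ee and Cc are d-separated given {Kk, Rr}.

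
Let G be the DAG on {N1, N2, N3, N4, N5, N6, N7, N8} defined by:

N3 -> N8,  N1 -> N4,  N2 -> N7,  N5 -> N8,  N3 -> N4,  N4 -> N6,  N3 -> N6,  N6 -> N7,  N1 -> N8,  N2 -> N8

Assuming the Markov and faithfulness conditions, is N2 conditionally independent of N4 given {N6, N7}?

There are 6 undirected paths between N2 and N4; checking each against the conditioning set {N6, N7}:
Path 1: N2 → N8 ← N1 → N4
  N8 is a collider here and neither N8 nor any of its descendants is conditioned on, so the collider stays closed — the path is blocked at N8.
Path 2: N2 → N8 ← N3 → N4
  N8 is a collider here and neither N8 nor any of its descendants is conditioned on, so the collider stays closed — the path is blocked at N8.
Path 3: N2 → N8 ← N3 → N6 ← N4
  N8 is a collider here and neither N8 nor any of its descendants is conditioned on, so the collider stays closed — the path is blocked at N8.
Path 4: N2 → N7 ← N6 ← N4
  N6 is a chain here and N6 is conditioned on, so the path is blocked at N6.
Path 5: N2 → N7 ← N6 ← N3 → N8 ← N1 → N4
  N6 is a chain here and N6 is conditioned on, so the path is blocked at N6.
Path 6: N2 → N7 ← N6 ← N3 → N4
  N6 is a chain here and N6 is conditioned on, so the path is blocked at N6.
All paths are blocked; N2 ⊥ N4 | {N6, N7} holds.

Yes — N2 and N4 are d-separated given {N6, N7}.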